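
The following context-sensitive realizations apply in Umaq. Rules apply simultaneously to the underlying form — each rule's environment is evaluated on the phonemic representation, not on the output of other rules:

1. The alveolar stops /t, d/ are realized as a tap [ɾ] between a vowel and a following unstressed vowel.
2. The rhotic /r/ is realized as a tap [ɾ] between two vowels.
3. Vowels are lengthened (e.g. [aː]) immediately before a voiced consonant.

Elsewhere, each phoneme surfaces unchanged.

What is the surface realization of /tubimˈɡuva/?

/t/ (word-initial): rule 1 targets it, but not between a vowel and a following unstressed vowel → unchanged [t].
/u/ meets the environment for rule 3 (before a voiced consonant) → [uː].
/b/ stays [b].
/i/ (between /b/ and /m/) occurs before a voiced consonant → [iː] by rule 3.
/m/ stays [m].
/ɡ/ — not in any rule's target class → [ɡ].
/u/ — between /ɡ/ and /v/, before a voiced consonant — surfaces as [uː] (rule 3).
/v/ (between /u/ and /a/) is unaffected → [v].
/a/ (word-final) fails the environment for rule 3, so it stays [a].

[tuːbiːmˈɡuːva]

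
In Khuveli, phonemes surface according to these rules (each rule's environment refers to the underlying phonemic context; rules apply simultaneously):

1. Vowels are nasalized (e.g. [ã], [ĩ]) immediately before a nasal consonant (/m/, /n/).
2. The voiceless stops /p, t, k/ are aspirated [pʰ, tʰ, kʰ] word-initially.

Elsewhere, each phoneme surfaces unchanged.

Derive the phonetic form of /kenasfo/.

[kʰẽnasfo]

Rule 2 applies to /k/ (word-initial: word-initially) → [kʰ].
/e/ meets the environment for rule 1 (before a nasal consonant) → [ẽ].
/n/ — not in any rule's target class → [n].
/a/ (between /n/ and /s/) is in the target of rule 1 but the environment (before a nasal consonant) is not met → [a].
/s/ stays [s].
/f/ — not in any rule's target class → [f].
/o/ (word-final) fails the environment for rule 1, so it stays [o].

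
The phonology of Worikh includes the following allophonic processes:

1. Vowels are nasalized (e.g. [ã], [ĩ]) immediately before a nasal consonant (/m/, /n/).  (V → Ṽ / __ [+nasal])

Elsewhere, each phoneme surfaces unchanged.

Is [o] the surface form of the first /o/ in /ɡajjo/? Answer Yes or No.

Yes

/o/ (word-final): rule 1 targets it, but not before a nasal consonant → unchanged [o].
The actual realization is [o], which matches [o].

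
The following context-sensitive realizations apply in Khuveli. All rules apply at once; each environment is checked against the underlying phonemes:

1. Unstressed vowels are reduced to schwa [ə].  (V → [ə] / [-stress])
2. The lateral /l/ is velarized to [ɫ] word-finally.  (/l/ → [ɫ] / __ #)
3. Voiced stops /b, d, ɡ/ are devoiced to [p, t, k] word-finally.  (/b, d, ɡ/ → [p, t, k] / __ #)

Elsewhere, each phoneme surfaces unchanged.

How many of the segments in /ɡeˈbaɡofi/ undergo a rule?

3

Segments that undergo a rule: /e/ → [ə] (rule 1); /o/ → [ə] (rule 1); /i/ → [ə] (rule 1).
All other segments surface unchanged.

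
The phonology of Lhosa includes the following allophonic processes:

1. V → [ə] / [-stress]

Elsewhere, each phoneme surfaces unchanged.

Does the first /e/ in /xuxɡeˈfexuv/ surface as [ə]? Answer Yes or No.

/e/ meets the environment for rule 1 (in an unstressed syllable) → [ə].
The actual realization is [ə], which matches [ə].

Yes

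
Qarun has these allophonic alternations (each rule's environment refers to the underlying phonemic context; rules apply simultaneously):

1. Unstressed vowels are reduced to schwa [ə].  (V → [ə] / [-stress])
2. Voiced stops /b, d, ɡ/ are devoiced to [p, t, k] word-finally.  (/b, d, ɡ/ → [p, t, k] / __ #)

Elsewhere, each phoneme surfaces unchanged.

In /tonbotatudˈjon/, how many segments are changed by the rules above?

4

Segments that undergo a rule: /o/ → [ə] (rule 1); /o/ → [ə] (rule 1); /a/ → [ə] (rule 1); /u/ → [ə] (rule 1).
All other segments surface unchanged.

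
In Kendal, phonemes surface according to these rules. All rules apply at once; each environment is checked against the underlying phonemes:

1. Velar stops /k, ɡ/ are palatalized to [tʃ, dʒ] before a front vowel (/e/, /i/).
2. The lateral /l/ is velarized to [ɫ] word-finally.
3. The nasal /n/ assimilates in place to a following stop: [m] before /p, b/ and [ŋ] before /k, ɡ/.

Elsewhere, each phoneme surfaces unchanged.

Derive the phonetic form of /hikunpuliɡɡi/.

[hikumpuliɡdʒi]

/h/ — not in any rule's target class → [h].
/i/ (between /h/ and /k/) is unaffected → [i].
/k/ (between /i/ and /u/) fails the environment for rule 1, so it stays [k].
/u/ stays [u].
/n/ (between /u/ and /p/) occurs before a labial or velar stop → [m] by rule 3.
/p/ — not in any rule's target class → [p].
/u/ (between /p/ and /l/): no rule targets it → [u].
/l/ (between /u/ and /i/) is in the target of rule 2 but the environment (word-finally) is not met → [l].
/i/ (between /l/ and /ɡ/) is unaffected → [i].
/ɡ/ — between /i/ and /ɡ/; rule 1 does not apply here → [ɡ].
Rule 1 applies to /ɡ/ (between /ɡ/ and /i/: before a front vowel) → [dʒ].
/i/ stays [i].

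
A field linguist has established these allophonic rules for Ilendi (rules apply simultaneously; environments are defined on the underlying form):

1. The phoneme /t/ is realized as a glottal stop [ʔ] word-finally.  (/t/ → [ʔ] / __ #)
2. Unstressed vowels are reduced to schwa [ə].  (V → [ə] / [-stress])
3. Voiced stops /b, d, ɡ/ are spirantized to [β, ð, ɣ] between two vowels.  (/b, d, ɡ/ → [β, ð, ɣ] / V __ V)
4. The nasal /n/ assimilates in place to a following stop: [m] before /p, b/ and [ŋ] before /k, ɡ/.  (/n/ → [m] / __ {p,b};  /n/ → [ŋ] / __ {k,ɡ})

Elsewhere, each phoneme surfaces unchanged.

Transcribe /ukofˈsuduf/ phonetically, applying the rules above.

[əkəfˈsuðəf]

/u/ (word-initial) occurs in an unstressed syllable → [ə] by rule 2.
Rule 2 applies to /o/ (between /k/ and /f/: in an unstressed syllable) → [ə].
/u/ (between /s/ and /d/) is in the target of rule 2 but the environment (in an unstressed syllable) is not met → [u].
/d/ (between /u/ and /u/): between two vowels, so rule 3 applies → [ð].
/u/ (between /d/ and /f/): in an unstressed syllable, so rule 2 applies → [ə].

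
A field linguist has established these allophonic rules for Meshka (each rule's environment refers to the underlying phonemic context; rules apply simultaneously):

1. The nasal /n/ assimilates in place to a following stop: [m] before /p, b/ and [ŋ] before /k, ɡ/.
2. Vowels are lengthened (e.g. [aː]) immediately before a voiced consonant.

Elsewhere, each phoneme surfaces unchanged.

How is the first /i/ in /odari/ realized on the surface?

/i/ — word-final; rule 2 does not apply here → [i].

[i]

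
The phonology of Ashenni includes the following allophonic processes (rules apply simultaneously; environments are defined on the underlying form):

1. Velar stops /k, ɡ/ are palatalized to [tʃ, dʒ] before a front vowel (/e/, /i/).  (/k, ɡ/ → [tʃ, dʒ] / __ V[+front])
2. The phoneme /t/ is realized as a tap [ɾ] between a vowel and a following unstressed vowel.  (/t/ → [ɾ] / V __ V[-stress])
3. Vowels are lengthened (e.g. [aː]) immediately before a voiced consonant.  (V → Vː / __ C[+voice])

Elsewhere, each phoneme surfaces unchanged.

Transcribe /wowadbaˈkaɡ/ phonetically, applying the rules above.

/o/ (between /w/ and /w/) occurs before a voiced consonant → [oː] by rule 3.
/a/ meets the environment for rule 3 (before a voiced consonant) → [aː].
/a/ — between /b/ and /k/; rule 3 does not apply here → [a].
/k/ (between /a/ and /a/) fails the environment for rule 1, so it stays [k].
Rule 3 applies to /a/ (between /k/ and /ɡ/: before a voiced consonant) → [aː].
/ɡ/ (word-final) is in the target of rule 1 but the environment (before a front vowel) is not met → [ɡ].

[woːwaːdbaˈkaːɡ]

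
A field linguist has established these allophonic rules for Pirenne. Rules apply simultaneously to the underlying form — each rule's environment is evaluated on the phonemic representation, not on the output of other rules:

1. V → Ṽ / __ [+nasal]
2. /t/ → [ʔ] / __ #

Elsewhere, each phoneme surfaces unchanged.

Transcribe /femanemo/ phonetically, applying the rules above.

[fẽmãnẽmo]

/e/ — between /f/ and /m/, before a nasal consonant — surfaces as [ẽ] (rule 1).
/a/ (between /m/ and /n/) occurs before a nasal consonant → [ã] by rule 1.
/e/ — between /n/ and /m/, before a nasal consonant — surfaces as [ẽ] (rule 1).
/o/ (word-final) is in the target of rule 1 but the environment (before a nasal consonant) is not met → [o].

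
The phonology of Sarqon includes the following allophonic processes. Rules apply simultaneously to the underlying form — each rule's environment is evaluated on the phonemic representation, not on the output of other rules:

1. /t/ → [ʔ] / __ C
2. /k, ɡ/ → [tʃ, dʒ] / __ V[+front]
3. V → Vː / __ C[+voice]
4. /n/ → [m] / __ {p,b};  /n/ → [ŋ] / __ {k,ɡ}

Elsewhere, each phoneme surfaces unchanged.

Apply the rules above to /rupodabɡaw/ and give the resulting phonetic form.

/r/ (word-initial) is unaffected → [r].
/u/ — between /r/ and /p/; rule 3 does not apply here → [u].
/p/ — not in any rule's target class → [p].
Rule 3 applies to /o/ (between /p/ and /d/: before a voiced consonant) → [oː].
/d/ (between /o/ and /a/) is unaffected → [d].
/a/ meets the environment for rule 3 (before a voiced consonant) → [aː].
/b/ (between /a/ and /ɡ/): no rule targets it → [b].
/ɡ/ — between /b/ and /a/; rule 2 does not apply here → [ɡ].
Rule 3 applies to /a/ (between /ɡ/ and /w/: before a voiced consonant) → [aː].
/w/ (word-final): no rule targets it → [w].

[rupoːdaːbɡaːw]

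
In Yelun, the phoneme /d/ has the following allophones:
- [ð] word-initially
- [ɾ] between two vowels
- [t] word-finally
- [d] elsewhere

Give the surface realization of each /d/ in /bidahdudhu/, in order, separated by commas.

Occurrence 1 (position 3): between two vowels → [ɾ].
Occurrence 2 (position 6): no conditioning environment matches → elsewhere allophone [d].
Occurrence 3 (position 8): no conditioning environment matches → elsewhere allophone [d].

[ɾ], [d], [d]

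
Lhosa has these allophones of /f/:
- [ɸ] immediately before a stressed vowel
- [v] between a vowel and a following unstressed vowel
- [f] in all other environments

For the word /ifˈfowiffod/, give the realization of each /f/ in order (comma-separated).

Occurrence 1 (position 2): no conditioning environment matches → elsewhere allophone [f].
Occurrence 2 (position 3): immediately before a stressed vowel → [ɸ].
Occurrence 3 (position 7): no conditioning environment matches → elsewhere allophone [f].
Occurrence 4 (position 8): no conditioning environment matches → elsewhere allophone [f].

[f], [ɸ], [f], [f]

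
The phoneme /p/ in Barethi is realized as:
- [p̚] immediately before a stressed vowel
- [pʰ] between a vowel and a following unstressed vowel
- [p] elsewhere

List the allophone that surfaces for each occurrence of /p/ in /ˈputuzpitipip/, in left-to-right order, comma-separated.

[p̚], [p], [pʰ], [p]

Occurrence 1 (position 1): immediately before a stressed vowel → [p̚].
Occurrence 2 (position 6): no conditioning environment matches → elsewhere allophone [p].
Occurrence 3 (position 10): between a vowel and a following unstressed vowel → [pʰ].
Occurrence 4 (position 12): no conditioning environment matches → elsewhere allophone [p].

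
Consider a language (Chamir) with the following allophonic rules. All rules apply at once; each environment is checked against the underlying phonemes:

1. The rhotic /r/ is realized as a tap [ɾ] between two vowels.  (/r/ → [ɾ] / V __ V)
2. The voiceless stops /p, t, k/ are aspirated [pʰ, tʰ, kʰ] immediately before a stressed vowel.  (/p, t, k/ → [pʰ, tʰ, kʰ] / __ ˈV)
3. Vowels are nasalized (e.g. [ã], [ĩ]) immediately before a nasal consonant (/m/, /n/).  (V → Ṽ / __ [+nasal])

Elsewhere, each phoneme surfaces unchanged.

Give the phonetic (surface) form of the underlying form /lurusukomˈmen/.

[luɾusukõmˈmẽn]

/l/ (word-initial) is unaffected → [l].
/u/ (between /l/ and /r/) fails the environment for rule 3, so it stays [u].
/r/ meets the environment for rule 1 (between two vowels) → [ɾ].
/u/ (between /r/ and /s/) fails the environment for rule 3, so it stays [u].
/s/ — not in any rule's target class → [s].
/u/ (between /s/ and /k/): rule 3 targets it, but not before a nasal consonant → unchanged [u].
/k/ (between /u/ and /o/) is in the target of rule 2 but the environment (immediately before a stressed vowel) is not met → [k].
/o/ meets the environment for rule 3 (before a nasal consonant) → [õ].
/m/ (between /o/ and /m/) is unaffected → [m].
/m/ stays [m].
/e/ (between /m/ and /n/) occurs before a nasal consonant → [ẽ] by rule 3.
/n/ — not in any rule's target class → [n].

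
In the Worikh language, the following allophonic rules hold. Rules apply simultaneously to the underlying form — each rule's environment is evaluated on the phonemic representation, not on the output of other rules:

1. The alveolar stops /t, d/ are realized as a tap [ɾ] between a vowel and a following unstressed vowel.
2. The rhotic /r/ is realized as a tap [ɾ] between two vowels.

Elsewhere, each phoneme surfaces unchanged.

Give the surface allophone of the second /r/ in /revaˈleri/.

/r/ (between /e/ and /i/) occurs between two vowels → [ɾ] by rule 2.

[ɾ]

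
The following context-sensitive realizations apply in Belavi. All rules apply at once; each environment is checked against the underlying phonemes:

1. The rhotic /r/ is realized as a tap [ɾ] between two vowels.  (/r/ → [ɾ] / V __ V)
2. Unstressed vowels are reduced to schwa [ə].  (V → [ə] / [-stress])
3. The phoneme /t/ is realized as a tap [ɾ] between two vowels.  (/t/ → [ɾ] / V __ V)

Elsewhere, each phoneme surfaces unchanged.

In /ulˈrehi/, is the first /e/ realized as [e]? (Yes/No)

Yes

/e/ — between /r/ and /h/; rule 2 does not apply here → [e].
The actual realization is [e], which matches [e].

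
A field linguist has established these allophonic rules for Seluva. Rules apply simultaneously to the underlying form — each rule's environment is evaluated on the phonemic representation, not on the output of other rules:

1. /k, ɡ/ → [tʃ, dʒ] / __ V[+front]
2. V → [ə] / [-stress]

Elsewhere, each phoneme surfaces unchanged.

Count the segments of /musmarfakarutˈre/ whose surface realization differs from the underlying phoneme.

5

Segments that undergo a rule: /u/ → [ə] (rule 2); /a/ → [ə] (rule 2); /a/ → [ə] (rule 2); /a/ → [ə] (rule 2); /u/ → [ə] (rule 2).
All other segments surface unchanged.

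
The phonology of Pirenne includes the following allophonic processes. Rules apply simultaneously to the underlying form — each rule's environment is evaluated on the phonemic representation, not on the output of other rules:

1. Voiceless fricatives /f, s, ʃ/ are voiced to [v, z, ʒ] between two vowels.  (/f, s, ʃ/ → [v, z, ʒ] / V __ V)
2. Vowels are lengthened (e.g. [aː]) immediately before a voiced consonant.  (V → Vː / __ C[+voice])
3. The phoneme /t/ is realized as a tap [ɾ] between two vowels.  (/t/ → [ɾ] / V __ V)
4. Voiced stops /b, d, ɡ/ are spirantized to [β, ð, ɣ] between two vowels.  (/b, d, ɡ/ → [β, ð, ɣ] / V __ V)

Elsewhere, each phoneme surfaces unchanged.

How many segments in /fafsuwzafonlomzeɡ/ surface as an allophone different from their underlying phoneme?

5

Segments that undergo a rule: /u/ → [uː] (rule 2); /f/ → [v] (rule 1); /o/ → [oː] (rule 2); /o/ → [oː] (rule 2); /e/ → [eː] (rule 2).
All other segments surface unchanged.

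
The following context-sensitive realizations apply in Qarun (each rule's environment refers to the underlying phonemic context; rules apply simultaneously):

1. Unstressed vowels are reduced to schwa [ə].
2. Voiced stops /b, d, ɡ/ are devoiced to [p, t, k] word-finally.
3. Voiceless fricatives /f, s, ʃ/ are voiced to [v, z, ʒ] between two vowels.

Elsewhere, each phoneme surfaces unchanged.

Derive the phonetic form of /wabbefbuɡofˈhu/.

[wəbbəfbəɡəfˈhu]

/w/ — not in any rule's target class → [w].
/a/ (between /w/ and /b/) occurs in an unstressed syllable → [ə] by rule 1.
/b/ (between /a/ and /b/) fails the environment for rule 2, so it stays [b].
/b/ (between /b/ and /e/) fails the environment for rule 2, so it stays [b].
/e/ (between /b/ and /f/): in an unstressed syllable, so rule 1 applies → [ə].
/f/ (between /e/ and /b/): rule 3 targets it, but not between two vowels → unchanged [f].
/b/ (between /f/ and /u/) fails the environment for rule 2, so it stays [b].
/u/ — between /b/ and /ɡ/, in an unstressed syllable — surfaces as [ə] (rule 1).
/ɡ/ (between /u/ and /o/): rule 2 targets it, but not word-finally → unchanged [ɡ].
/o/ meets the environment for rule 1 (in an unstressed syllable) → [ə].
/f/ (between /o/ and /h/) fails the environment for rule 3, so it stays [f].
/h/ (between /f/ and /u/) is unaffected → [h].
/u/ (word-final) fails the environment for rule 1, so it stays [u].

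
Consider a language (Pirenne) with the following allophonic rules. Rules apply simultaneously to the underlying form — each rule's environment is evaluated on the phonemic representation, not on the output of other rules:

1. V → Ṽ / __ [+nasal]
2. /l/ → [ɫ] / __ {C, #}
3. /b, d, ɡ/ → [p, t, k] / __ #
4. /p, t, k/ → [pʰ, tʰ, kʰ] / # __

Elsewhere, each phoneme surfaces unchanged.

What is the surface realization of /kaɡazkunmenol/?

[kʰaɡazkũnmẽnoɫ]

/k/ (word-initial): word-initially, so rule 4 applies → [kʰ].
/a/ — between /k/ and /ɡ/; rule 1 does not apply here → [a].
/ɡ/ (between /a/ and /a/) fails the environment for rule 3, so it stays [ɡ].
/a/ (between /ɡ/ and /z/) is in the target of rule 1 but the environment (before a nasal consonant) is not met → [a].
/k/ (between /z/ and /u/) fails the environment for rule 4, so it stays [k].
/u/ (between /k/ and /n/) occurs before a nasal consonant → [ũ] by rule 1.
/e/ — between /m/ and /n/, before a nasal consonant — surfaces as [ẽ] (rule 1).
/o/ (between /n/ and /l/): rule 1 targets it, but not before a nasal consonant → unchanged [o].
Rule 2 applies to /l/ (word-final: word-finally or immediately before a consonant) → [ɫ].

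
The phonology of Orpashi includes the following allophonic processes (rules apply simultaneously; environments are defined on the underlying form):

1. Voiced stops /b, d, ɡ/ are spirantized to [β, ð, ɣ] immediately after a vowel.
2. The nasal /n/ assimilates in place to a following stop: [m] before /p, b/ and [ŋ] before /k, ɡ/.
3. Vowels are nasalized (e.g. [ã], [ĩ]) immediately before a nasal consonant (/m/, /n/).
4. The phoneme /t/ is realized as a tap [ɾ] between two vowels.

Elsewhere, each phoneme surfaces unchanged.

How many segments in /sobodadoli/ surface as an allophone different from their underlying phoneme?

3

Segments that undergo a rule: /b/ → [β] (rule 1); /d/ → [ð] (rule 1); /d/ → [ð] (rule 1).
All other segments surface unchanged.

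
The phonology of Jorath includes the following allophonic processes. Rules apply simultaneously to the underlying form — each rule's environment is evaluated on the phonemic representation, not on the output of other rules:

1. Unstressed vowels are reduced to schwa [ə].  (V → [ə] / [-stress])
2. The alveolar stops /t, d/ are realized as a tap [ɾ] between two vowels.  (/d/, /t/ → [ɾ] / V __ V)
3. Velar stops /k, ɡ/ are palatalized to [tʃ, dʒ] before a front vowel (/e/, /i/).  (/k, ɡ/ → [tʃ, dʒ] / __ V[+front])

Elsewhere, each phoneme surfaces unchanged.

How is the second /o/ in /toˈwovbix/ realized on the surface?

/o/ (between /w/ and /v/): rule 1 targets it, but not in an unstressed syllable → unchanged [o].

[o]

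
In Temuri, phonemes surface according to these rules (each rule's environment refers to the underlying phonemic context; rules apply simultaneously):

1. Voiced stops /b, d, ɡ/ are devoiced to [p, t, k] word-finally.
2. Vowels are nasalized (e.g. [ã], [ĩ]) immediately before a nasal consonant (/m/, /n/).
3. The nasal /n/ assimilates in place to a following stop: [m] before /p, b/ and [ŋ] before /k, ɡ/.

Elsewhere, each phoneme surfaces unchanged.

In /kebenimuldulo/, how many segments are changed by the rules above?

Segments that undergo a rule: /e/ → [ẽ] (rule 2); /i/ → [ĩ] (rule 2).
All other segments surface unchanged.

2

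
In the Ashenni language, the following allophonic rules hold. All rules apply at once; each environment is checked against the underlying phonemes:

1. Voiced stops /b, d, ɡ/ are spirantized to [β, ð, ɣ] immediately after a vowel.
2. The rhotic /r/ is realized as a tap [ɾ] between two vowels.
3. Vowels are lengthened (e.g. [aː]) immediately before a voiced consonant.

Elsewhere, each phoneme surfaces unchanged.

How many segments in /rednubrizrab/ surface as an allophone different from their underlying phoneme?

Segments that undergo a rule: /e/ → [eː] (rule 3); /d/ → [ð] (rule 1); /u/ → [uː] (rule 3); /b/ → [β] (rule 1); /i/ → [iː] (rule 3); /a/ → [aː] (rule 3); /b/ → [β] (rule 1).
All other segments surface unchanged.

7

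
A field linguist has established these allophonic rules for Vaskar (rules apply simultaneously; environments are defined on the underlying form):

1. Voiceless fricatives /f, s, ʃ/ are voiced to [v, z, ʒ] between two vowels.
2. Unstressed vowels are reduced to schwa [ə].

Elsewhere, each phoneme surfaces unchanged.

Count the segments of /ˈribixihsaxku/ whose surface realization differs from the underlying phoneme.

4

Segments that undergo a rule: /i/ → [ə] (rule 2); /i/ → [ə] (rule 2); /a/ → [ə] (rule 2); /u/ → [ə] (rule 2).
All other segments surface unchanged.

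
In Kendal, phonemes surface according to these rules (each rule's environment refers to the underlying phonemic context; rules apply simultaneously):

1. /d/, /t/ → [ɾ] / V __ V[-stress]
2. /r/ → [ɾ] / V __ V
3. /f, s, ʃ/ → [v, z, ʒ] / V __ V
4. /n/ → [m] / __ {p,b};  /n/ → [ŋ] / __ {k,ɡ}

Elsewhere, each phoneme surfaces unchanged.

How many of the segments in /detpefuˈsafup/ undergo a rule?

3

Segments that undergo a rule: /f/ → [v] (rule 3); /s/ → [z] (rule 3); /f/ → [v] (rule 3).
All other segments surface unchanged.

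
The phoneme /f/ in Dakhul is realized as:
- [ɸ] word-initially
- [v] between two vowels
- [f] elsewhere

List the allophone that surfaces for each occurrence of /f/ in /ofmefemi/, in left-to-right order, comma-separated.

[f], [v]

Occurrence 1 (position 2): no conditioning environment matches → elsewhere allophone [f].
Occurrence 2 (position 5): between two vowels → [v].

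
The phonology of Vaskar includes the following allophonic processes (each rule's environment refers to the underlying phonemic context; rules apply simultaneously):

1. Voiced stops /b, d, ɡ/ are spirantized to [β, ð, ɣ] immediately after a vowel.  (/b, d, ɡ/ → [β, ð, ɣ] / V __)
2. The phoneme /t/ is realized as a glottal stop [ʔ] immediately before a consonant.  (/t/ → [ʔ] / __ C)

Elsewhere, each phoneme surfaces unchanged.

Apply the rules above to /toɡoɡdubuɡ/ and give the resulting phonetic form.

/t/ (word-initial) fails the environment for rule 2, so it stays [t].
/o/ (between /t/ and /ɡ/) is unaffected → [o].
/ɡ/ — between /o/ and /o/, immediately after a vowel — surfaces as [ɣ] (rule 1).
/o/ (between /ɡ/ and /ɡ/) is unaffected → [o].
/ɡ/ meets the environment for rule 1 (immediately after a vowel) → [ɣ].
/d/ (between /ɡ/ and /u/) is in the target of rule 1 but the environment (immediately after a vowel) is not met → [d].
/u/ — not in any rule's target class → [u].
Rule 1 applies to /b/ (between /u/ and /u/: immediately after a vowel) → [β].
/u/ (between /b/ and /ɡ/): no rule targets it → [u].
/ɡ/ (word-final): immediately after a vowel, so rule 1 applies → [ɣ].

[toɣoɣduβuɣ]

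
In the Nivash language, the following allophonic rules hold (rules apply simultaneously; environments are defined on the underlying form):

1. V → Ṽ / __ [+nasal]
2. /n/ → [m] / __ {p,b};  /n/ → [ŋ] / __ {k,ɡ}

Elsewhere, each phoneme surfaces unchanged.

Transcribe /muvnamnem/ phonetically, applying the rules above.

/m/ stays [m].
/u/ (between /m/ and /v/) is in the target of rule 1 but the environment (before a nasal consonant) is not met → [u].
/v/ (between /u/ and /n/) is unaffected → [v].
/n/ — between /v/ and /a/; rule 2 does not apply here → [n].
/a/ (between /n/ and /m/) occurs before a nasal consonant → [ã] by rule 1.
/m/ (between /a/ and /n/): no rule targets it → [m].
/n/ (between /m/ and /e/): rule 2 targets it, but not before a labial or velar stop → unchanged [n].
/e/ (between /n/ and /m/): before a nasal consonant, so rule 1 applies → [ẽ].
/m/ (word-final): no rule targets it → [m].

[muvnãmnẽm]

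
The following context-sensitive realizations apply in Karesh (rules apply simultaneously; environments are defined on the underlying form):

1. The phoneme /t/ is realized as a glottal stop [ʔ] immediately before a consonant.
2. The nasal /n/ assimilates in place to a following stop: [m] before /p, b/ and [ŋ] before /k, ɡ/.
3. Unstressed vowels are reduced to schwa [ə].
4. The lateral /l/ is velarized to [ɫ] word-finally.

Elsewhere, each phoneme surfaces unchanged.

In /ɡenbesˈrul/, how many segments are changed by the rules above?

Segments that undergo a rule: /e/ → [ə] (rule 3); /n/ → [m] (rule 2); /e/ → [ə] (rule 3); /l/ → [ɫ] (rule 4).
All other segments surface unchanged.

4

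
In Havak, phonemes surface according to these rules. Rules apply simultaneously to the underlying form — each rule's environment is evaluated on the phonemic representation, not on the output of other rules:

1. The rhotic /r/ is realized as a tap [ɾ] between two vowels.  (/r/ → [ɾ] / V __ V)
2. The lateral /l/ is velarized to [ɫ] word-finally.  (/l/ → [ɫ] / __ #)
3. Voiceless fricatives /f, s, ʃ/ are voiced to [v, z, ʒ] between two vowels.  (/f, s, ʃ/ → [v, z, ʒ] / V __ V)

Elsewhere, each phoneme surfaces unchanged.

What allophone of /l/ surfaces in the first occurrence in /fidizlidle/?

[l]

/l/ (between /z/ and /i/) is in the target of rule 2 but the environment (word-finally) is not met → [l].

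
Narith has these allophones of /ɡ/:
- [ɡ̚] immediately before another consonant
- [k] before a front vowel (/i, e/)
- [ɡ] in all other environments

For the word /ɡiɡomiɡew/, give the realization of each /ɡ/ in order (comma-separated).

[k], [ɡ], [k]

Occurrence 1 (position 1): before a front vowel (/i, e/) → [k].
Occurrence 2 (position 3): no conditioning environment matches → elsewhere allophone [ɡ].
Occurrence 3 (position 7): before a front vowel (/i, e/) → [k].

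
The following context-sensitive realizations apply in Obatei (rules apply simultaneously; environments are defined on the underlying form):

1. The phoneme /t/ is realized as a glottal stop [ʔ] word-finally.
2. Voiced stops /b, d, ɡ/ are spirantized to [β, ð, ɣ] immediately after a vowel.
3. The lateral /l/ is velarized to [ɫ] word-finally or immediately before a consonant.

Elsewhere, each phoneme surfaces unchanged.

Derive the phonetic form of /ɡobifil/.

/ɡ/ (word-initial): rule 2 targets it, but not immediately after a vowel → unchanged [ɡ].
/o/ — not in any rule's target class → [o].
/b/ (between /o/ and /i/): immediately after a vowel, so rule 2 applies → [β].
/i/ stays [i].
/f/ — not in any rule's target class → [f].
/i/ (between /f/ and /l/) is unaffected → [i].
/l/ — word-final, word-finally or immediately before a consonant — surfaces as [ɫ] (rule 3).

[ɡoβifiɫ]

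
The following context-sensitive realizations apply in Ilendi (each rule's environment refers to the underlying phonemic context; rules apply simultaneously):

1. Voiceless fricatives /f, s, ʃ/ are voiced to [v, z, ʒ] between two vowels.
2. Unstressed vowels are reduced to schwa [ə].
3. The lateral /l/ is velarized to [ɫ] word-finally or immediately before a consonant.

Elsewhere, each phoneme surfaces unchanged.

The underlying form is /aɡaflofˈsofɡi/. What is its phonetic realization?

/a/ (word-initial): in an unstressed syllable, so rule 2 applies → [ə].
/a/ (between /ɡ/ and /f/): in an unstressed syllable, so rule 2 applies → [ə].
/f/ (between /a/ and /l/) is in the target of rule 1 but the environment (between two vowels) is not met → [f].
/l/ (between /f/ and /o/) is in the target of rule 3 but the environment (word-finally or immediately before a consonant) is not met → [l].
/o/ — between /l/ and /f/, in an unstressed syllable — surfaces as [ə] (rule 2).
/f/ (between /o/ and /s/): rule 1 targets it, but not between two vowels → unchanged [f].
/s/ (between /f/ and /o/) is in the target of rule 1 but the environment (between two vowels) is not met → [s].
/o/ (between /s/ and /f/) is in the target of rule 2 but the environment (in an unstressed syllable) is not met → [o].
/f/ (between /o/ and /ɡ/) fails the environment for rule 1, so it stays [f].
Rule 2 applies to /i/ (word-final: in an unstressed syllable) → [ə].

[əɡəfləfˈsofɡə]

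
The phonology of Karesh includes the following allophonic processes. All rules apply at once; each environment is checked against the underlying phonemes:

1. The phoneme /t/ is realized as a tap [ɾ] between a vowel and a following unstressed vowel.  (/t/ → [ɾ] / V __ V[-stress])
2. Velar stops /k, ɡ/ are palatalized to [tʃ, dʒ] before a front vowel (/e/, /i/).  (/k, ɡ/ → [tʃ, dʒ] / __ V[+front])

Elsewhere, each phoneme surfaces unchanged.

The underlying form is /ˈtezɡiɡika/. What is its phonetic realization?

/t/ — word-initial; rule 1 does not apply here → [t].
Rule 2 applies to /ɡ/ (between /z/ and /i/: before a front vowel) → [dʒ].
/ɡ/ (between /i/ and /i/): before a front vowel, so rule 2 applies → [dʒ].
/k/ — between /i/ and /a/; rule 2 does not apply here → [k].

[ˈtezdʒidʒika]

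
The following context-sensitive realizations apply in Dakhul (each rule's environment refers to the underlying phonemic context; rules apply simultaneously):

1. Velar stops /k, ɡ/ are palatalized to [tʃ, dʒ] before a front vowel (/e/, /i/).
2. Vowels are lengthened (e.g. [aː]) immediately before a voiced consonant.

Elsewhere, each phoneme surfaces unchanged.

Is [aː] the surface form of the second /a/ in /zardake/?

No

/a/ (between /d/ and /k/) fails the environment for rule 2, so it stays [a].
The actual realization is [a], not [aː].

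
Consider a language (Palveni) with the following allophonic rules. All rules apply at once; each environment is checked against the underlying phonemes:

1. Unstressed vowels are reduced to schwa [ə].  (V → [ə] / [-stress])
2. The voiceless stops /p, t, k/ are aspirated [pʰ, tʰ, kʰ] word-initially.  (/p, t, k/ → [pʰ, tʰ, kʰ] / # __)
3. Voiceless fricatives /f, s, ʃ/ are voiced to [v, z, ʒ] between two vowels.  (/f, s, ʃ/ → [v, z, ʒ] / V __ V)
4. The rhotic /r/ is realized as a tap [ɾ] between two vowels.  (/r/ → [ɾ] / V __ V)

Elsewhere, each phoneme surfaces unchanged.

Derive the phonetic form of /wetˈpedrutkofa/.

/e/ (between /w/ and /t/): in an unstressed syllable, so rule 1 applies → [ə].
/t/ (between /e/ and /p/) fails the environment for rule 2, so it stays [t].
/p/ — between /t/ and /e/; rule 2 does not apply here → [p].
/e/ (between /p/ and /d/) is in the target of rule 1 but the environment (in an unstressed syllable) is not met → [e].
/r/ — between /d/ and /u/; rule 4 does not apply here → [r].
Rule 1 applies to /u/ (between /r/ and /t/: in an unstressed syllable) → [ə].
/t/ (between /u/ and /k/): rule 2 targets it, but not word-initially → unchanged [t].
/k/ (between /t/ and /o/) is in the target of rule 2 but the environment (word-initially) is not met → [k].
Rule 1 applies to /o/ (between /k/ and /f/: in an unstressed syllable) → [ə].
/f/ — between /o/ and /a/, between two vowels — surfaces as [v] (rule 3).
/a/ meets the environment for rule 1 (in an unstressed syllable) → [ə].

[wətˈpedrətkəvə]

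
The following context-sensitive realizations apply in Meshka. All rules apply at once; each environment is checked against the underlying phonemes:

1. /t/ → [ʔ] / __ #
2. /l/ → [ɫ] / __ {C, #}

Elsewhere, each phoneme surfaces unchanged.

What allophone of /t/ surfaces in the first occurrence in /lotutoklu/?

[t]

/t/ (between /o/ and /u/): rule 1 targets it, but not word-finally → unchanged [t].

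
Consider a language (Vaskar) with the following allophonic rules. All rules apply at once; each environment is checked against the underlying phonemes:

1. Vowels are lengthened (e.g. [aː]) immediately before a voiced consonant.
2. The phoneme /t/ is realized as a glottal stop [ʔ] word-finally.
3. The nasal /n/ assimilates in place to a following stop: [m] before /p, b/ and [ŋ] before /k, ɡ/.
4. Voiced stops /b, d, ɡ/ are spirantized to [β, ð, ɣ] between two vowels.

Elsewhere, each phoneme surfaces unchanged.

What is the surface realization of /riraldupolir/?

[riːraːldupoːliːr]

/r/ — not in any rule's target class → [r].
/i/ (between /r/ and /r/) occurs before a voiced consonant → [iː] by rule 1.
/r/ stays [r].
Rule 1 applies to /a/ (between /r/ and /l/: before a voiced consonant) → [aː].
/l/ — not in any rule's target class → [l].
/d/ — between /l/ and /u/; rule 4 does not apply here → [d].
/u/ — between /d/ and /p/; rule 1 does not apply here → [u].
/p/ — not in any rule's target class → [p].
/o/ — between /p/ and /l/, before a voiced consonant — surfaces as [oː] (rule 1).
/l/ (between /o/ and /i/): no rule targets it → [l].
Rule 1 applies to /i/ (between /l/ and /r/: before a voiced consonant) → [iː].
/r/ — not in any rule's target class → [r].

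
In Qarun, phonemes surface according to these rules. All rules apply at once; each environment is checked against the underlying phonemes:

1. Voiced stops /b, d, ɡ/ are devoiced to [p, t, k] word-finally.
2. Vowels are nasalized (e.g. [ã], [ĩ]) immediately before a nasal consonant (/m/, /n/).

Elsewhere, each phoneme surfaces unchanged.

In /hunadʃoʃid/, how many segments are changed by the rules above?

2

Segments that undergo a rule: /u/ → [ũ] (rule 2); /d/ → [t] (rule 1).
All other segments surface unchanged.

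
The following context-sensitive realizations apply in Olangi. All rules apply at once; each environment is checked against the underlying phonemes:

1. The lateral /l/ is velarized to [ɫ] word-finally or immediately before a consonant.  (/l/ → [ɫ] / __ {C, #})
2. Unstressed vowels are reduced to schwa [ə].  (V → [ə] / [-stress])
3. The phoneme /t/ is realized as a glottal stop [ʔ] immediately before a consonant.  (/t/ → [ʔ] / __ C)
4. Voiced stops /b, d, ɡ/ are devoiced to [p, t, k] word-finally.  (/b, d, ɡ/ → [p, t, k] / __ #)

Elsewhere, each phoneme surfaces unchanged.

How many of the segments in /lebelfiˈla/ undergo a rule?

Segments that undergo a rule: /e/ → [ə] (rule 2); /e/ → [ə] (rule 2); /l/ → [ɫ] (rule 1); /i/ → [ə] (rule 2).
All other segments surface unchanged.

4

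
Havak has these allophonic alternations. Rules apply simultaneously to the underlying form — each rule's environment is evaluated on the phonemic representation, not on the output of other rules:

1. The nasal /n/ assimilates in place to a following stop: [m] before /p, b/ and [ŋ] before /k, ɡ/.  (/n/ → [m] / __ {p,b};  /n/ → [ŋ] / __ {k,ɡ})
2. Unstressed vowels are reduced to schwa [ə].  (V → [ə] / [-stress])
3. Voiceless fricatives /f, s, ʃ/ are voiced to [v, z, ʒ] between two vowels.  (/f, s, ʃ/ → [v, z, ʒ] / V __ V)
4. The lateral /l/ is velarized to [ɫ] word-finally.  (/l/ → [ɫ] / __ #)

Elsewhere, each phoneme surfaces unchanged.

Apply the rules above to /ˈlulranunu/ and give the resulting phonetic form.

[ˈlulrənənə]

/l/ — word-initial; rule 4 does not apply here → [l].
/u/ — between /l/ and /l/; rule 2 does not apply here → [u].
/l/ (between /u/ and /r/): rule 4 targets it, but not word-finally → unchanged [l].
/r/ (between /l/ and /a/): no rule targets it → [r].
/a/ (between /r/ and /n/): in an unstressed syllable, so rule 2 applies → [ə].
/n/ (between /a/ and /u/) is in the target of rule 1 but the environment (before a labial or velar stop) is not met → [n].
Rule 2 applies to /u/ (between /n/ and /n/: in an unstressed syllable) → [ə].
/n/ (between /u/ and /u/) is in the target of rule 1 but the environment (before a labial or velar stop) is not met → [n].
Rule 2 applies to /u/ (word-final: in an unstressed syllable) → [ə].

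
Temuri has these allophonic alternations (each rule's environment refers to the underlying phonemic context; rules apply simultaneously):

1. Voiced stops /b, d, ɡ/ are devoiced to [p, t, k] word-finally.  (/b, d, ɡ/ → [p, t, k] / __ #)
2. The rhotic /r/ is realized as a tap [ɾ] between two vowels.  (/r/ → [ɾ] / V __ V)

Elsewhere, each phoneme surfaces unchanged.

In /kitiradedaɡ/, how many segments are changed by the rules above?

Segments that undergo a rule: /r/ → [ɾ] (rule 2); /ɡ/ → [k] (rule 1).
All other segments surface unchanged.

2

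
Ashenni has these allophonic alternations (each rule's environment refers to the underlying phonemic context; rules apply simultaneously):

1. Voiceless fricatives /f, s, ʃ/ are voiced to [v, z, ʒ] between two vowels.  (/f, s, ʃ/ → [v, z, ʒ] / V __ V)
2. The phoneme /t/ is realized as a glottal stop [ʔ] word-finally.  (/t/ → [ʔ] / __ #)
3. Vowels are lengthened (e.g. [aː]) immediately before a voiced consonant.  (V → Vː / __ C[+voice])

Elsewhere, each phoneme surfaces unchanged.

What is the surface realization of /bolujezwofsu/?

/b/ — not in any rule's target class → [b].
/o/ meets the environment for rule 3 (before a voiced consonant) → [oː].
/l/ (between /o/ and /u/): no rule targets it → [l].
/u/ — between /l/ and /j/, before a voiced consonant — surfaces as [uː] (rule 3).
/j/ — not in any rule's target class → [j].
/e/ meets the environment for rule 3 (before a voiced consonant) → [eː].
/z/ (between /e/ and /w/): no rule targets it → [z].
/w/ — not in any rule's target class → [w].
/o/ (between /w/ and /f/) is in the target of rule 3 but the environment (before a voiced consonant) is not met → [o].
/f/ (between /o/ and /s/) fails the environment for rule 1, so it stays [f].
/s/ (between /f/ and /u/) is in the target of rule 1 but the environment (between two vowels) is not met → [s].
/u/ (word-final) fails the environment for rule 3, so it stays [u].

[boːluːjeːzwofsu]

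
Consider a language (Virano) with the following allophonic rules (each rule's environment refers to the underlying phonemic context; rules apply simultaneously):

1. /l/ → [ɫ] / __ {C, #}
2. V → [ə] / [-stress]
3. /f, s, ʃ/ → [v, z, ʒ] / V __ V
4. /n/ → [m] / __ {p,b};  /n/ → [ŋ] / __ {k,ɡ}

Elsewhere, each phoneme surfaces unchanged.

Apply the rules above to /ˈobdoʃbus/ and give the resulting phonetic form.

/o/ (word-initial) is in the target of rule 2 but the environment (in an unstressed syllable) is not met → [o].
/b/ — not in any rule's target class → [b].
/d/ (between /b/ and /o/): no rule targets it → [d].
/o/ — between /d/ and /ʃ/, in an unstressed syllable — surfaces as [ə] (rule 2).
/ʃ/ — between /o/ and /b/; rule 3 does not apply here → [ʃ].
/b/ stays [b].
/u/ (between /b/ and /s/): in an unstressed syllable, so rule 2 applies → [ə].
/s/ (word-final) fails the environment for rule 3, so it stays [s].

[ˈobdəʃbəs]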